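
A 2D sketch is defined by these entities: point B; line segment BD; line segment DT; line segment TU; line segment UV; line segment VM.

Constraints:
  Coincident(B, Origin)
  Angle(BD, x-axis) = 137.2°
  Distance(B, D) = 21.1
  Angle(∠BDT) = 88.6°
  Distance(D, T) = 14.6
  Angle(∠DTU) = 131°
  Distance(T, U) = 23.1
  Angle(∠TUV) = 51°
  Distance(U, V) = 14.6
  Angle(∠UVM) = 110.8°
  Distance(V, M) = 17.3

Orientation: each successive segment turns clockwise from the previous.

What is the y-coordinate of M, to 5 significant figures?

19.010

B is at the origin; BD runs at 137.2° with length 21.1, so D = (-15.482, 14.336). ∠BDT = 88.6° gives DT at 45.800° from the x-axis; with |DT| = 14.6, T = (-5.3031, 24.803). ∠DTU = 131.0° gives TU at -3.2000° from the x-axis; with |TU| = 23.1, U = (17.761, 23.514). ∠TUV = 51.0° gives UV at -132.20° from the x-axis; with |UV| = 14.6, V = (7.9538, 12.698). ∠UVM = 110.8° gives VM at 158.60° from the x-axis; with |VM| = 17.3, M = (-8.1535, 19.010). So M.y = 19.010.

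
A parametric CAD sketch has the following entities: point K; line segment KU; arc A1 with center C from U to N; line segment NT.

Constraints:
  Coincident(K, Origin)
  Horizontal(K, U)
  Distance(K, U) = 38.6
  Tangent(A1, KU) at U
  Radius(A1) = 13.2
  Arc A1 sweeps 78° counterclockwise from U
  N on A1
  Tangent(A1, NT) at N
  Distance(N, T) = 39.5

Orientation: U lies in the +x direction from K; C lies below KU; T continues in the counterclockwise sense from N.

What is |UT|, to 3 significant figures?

53.4

K is at the origin; KU is horizontal with |KU| = 38.6 and U on the +x side, so U = (38.6, 0.00). A1 meets KU tangentially, so CU is at right angles to KU, so C = U + (0, -13.2) = (38.6, -13.2). On A1, U sits at bearing 90° from C; a 78° counterclockwise sweep puts N at bearing 168°, so N = C + 13.2·(cos 168°, sin 168°) = (25.7, -10.5). Since A1 is tangent to NT there, CN ⟂ NT, so NT runs along (−sin 168°, cos 168°); with |NT| = 39.5, T = (17.5, -49.1). Then |UT| = |T − U| = 53.4.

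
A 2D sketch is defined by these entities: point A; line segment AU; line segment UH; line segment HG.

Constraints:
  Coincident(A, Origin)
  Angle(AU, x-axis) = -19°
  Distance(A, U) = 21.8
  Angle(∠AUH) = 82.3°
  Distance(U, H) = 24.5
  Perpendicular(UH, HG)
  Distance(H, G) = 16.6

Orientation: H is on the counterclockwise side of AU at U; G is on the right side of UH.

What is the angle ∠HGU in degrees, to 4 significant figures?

55.88°

∠AUH = 82.3°, so UH runs at -19.0° + (180° − 82.3°) = 78.70° from the x-axis; with |UH| = 24.5, H = U + 24.5·(cos 78.70°, sin 78.70°) = (25.41, 16.93). UH ⟂ HG; with |HG| = 16.6 on the right of UH, G = H + 16.6·(0.9806, -0.1959) = (41.69, 13.67). Then cos ∠HGU = GH·GU / (|GH||GU|), giving 55.88°.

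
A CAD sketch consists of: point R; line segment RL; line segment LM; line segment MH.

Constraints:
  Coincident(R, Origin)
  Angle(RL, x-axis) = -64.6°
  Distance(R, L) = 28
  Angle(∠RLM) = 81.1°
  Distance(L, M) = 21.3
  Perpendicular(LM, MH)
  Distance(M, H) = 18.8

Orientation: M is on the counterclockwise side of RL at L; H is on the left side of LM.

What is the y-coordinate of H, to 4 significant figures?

2.240

R is at the origin; RL runs at -64.6° with length 28.0, so L = 28.0·(cos -64.6°, sin -64.6°) = (12.01, -25.29). ∠RLM = 81.1°, so LM runs at -64.6° + (180° − 81.1°) = 34.30° from the x-axis; with |LM| = 21.3, M = L + 21.3·(cos 34.30°, sin 34.30°) = (29.61, -13.29). LM ⟂ MH; with |MH| = 18.8 on the left of LM, H = M + 18.8·(-0.5635, 0.8261) = (19.01, 2.240). So H.y = 2.240.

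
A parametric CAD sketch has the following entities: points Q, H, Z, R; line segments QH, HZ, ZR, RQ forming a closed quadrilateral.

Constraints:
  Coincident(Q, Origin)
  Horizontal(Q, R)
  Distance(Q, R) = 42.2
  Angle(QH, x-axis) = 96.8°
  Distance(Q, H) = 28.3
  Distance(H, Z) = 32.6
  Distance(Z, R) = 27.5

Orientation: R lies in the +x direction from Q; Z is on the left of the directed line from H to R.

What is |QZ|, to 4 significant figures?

37.73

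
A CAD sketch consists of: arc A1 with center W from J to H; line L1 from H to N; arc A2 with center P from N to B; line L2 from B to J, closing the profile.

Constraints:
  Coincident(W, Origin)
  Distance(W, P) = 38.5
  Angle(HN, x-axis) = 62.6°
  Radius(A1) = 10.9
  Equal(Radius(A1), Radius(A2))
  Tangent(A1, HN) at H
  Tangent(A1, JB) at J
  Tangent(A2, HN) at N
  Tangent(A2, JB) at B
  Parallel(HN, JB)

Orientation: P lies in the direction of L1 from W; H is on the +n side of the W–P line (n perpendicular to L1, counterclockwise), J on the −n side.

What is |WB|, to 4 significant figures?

40.01

The slot axis is L1's direction at 62.6°, so u = (cos 62.6°, sin 62.6°) = (0.4602, 0.8878) and n = (−sin 62.6°, cos 62.6°) = (-0.8878, 0.4602). W is at the origin and P lies 38.5 along u from W, so P = 38.5·u = (17.72, 34.18). Tangency of A1 to both parallel lines with radius 10.9 puts H and J at W ± 10.9·n: H = (-9.677, 5.016), J = (9.677, -5.016). Equal radii place N and B the same way about P: N = P + 10.9·n = (8.041, 39.20), B = P − 10.9·n = (27.39, 29.16). Then |WB| = |B − W| = 40.01.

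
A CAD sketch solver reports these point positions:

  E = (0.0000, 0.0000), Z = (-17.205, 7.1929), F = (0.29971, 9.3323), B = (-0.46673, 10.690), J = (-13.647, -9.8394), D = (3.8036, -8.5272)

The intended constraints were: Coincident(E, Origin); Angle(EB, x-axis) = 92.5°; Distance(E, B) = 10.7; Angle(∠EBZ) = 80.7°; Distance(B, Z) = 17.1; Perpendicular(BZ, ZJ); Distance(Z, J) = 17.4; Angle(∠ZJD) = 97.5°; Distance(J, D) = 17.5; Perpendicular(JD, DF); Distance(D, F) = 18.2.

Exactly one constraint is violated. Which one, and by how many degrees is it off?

Perpendicular(JD, DF) — off by 6.80°.

E = (0.00, 0.00) ✓; EB at 92.50° ✓; |EB| = 10.70 ✓; ∠EBZ = 80.70° ✓; |BZ| = 17.10 ✓; ∠(BZ, ZJ) = 90.00° ✓; |ZJ| = 17.40 ✓; ∠ZJD = 97.50° ✓; |JD| = 17.50 ✓; ∠(JD, DF) = 96.80° ✗; |DF| = 18.20 ✓.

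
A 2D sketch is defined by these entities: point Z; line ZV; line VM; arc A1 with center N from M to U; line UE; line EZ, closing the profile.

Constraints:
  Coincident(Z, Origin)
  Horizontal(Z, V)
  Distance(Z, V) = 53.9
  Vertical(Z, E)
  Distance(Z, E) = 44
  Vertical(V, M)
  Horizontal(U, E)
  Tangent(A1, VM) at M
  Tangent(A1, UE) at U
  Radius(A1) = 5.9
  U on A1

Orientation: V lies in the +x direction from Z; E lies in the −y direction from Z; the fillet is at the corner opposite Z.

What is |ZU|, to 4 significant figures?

65.12

Z is at the origin; Z and V share the same y with |ZV| = 53.9 and V on the +x side, so V = (53.90, 0.000). Z and E share the same x with |ZE| = 44.0 and E on the −y side, so E = (0.000, -44.00). The virtual corner opposite Z is at (53.90, -44.00). Tangency of A1 to VM means the radius NM is perpendicular to VM and A1 meets UE tangentially, so NU is at right angles to UE, with radius 5.9, so the center N sits 5.9 in from both sides at N = (48.00, -38.10). That places the tangent points at M = (53.90, -38.10) on VM and U = (48.00, -44.00) on UE. Then |ZU| = |U − Z| = 65.12.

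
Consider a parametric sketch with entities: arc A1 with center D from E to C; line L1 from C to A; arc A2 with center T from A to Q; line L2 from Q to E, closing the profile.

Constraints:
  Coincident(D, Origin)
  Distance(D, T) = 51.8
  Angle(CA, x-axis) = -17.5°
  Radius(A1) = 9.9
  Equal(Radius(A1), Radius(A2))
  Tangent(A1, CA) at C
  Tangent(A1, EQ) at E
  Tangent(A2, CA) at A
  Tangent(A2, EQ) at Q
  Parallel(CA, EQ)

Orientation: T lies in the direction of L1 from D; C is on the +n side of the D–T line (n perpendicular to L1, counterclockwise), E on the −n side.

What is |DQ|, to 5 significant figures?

52.738

The slot axis is L1's direction at -17.5°, so u = (cos -17.5°, sin -17.5°) = (0.95372, -0.30071) and n = (−sin -17.5°, cos -17.5°) = (0.30071, 0.95372). D is at the origin and T lies 51.8 along u from D, so T = 51.8·u = (49.403, -15.577). Tangency of A1 to both parallel lines with radius 9.9 puts C and E at D ± 9.9·n: C = (2.9770, 9.4418), E = (-2.9770, -9.4418). Equal radii place A and Q the same way about T: A = T + 9.9·n = (52.380, -6.1348), Q = T − 9.9·n = (46.426, -25.018). Then |DQ| = |Q − D| = 52.738.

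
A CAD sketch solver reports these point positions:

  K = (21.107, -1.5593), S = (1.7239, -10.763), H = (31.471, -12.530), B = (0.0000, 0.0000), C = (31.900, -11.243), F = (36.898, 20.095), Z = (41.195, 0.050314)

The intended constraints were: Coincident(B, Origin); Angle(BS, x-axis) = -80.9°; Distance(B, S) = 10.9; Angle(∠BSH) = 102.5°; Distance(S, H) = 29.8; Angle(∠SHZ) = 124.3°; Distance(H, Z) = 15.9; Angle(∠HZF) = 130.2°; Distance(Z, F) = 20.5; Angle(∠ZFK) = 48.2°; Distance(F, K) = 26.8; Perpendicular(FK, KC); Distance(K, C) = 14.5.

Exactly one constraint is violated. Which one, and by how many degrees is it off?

Perpendicular(FK, KC) — off by 5.80°.

B = (0.00, 0.00) ✓; BS at -80.90° ✓; |BS| = 10.90 ✓; ∠BSH = 102.5° ✓; |SH| = 29.80 ✓; ∠SHZ = 124.3° ✓; |HZ| = 15.90 ✓; ∠HZF = 130.2° ✓; |ZF| = 20.50 ✓; ∠ZFK = 48.20° ✓; |FK| = 26.80 ✓; ∠(FK, KC) = 84.20° ✗; |KC| = 14.50 ✓.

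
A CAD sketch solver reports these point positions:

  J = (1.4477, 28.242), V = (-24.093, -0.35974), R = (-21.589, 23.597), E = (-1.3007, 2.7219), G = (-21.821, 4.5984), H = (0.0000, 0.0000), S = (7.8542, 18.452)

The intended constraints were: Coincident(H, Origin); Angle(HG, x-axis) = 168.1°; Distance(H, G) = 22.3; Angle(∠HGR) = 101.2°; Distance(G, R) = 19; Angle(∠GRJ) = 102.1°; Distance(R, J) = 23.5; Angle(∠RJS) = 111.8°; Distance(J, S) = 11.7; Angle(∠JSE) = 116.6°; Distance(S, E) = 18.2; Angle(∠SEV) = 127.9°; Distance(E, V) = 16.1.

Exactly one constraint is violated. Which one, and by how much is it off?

Distance(E, V) = 16.1 — off by 6.90.

H = (0.00, 0.00) ✓; HG at 168.1° ✓; |HG| = 22.30 ✓; ∠HGR = 101.2° ✓; |GR| = 19.00 ✓; ∠GRJ = 102.1° ✓; |RJ| = 23.50 ✓; ∠RJS = 111.8° ✓; |JS| = 11.70 ✓; ∠JSE = 116.6° ✓; |SE| = 18.20 ✓; ∠SEV = 127.9° ✓; |EV| = 23.00 ✗.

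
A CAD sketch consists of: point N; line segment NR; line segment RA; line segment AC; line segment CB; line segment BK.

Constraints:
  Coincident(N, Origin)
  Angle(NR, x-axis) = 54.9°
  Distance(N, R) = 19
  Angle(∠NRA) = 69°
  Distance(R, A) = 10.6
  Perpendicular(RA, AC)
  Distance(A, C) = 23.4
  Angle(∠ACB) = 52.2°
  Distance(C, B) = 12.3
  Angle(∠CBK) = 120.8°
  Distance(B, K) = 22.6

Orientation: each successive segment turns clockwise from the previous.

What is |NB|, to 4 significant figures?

6.218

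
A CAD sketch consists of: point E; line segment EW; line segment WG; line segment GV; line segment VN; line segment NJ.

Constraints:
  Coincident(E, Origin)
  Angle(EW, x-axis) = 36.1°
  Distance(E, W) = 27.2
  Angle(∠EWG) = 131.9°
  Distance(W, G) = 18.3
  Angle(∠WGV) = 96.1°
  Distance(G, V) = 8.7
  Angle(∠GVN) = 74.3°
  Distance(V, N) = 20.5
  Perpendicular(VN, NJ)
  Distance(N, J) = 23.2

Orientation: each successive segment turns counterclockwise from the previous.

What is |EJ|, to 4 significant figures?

43.34

E is at the origin; EW runs at 36.1° with length 27.2, so W = (21.98, 16.03). ∠EWG = 131.9° gives WG at 84.20° from the x-axis; with |WG| = 18.3, G = (23.83, 34.23). ∠WGV = 96.1° gives GV at 168.1° from the x-axis; with |GV| = 8.7, V = (15.31, 36.03). ∠GVN = 74.3° gives VN at -86.20° from the x-axis; with |VN| = 20.5, N = (16.67, 15.57). VN is perpendicular to NJ, so NJ runs at 3.800°; with |NJ| = 23.2, J = (39.82, 17.11). Then |EJ| = |J − E| = 43.34.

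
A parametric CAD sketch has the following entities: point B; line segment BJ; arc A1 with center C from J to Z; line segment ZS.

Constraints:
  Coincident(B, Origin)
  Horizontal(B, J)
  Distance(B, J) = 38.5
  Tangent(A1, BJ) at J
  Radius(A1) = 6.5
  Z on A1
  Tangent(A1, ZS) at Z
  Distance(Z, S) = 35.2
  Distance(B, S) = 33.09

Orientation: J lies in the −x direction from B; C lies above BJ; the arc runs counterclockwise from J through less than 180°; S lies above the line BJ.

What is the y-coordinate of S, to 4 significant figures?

30.76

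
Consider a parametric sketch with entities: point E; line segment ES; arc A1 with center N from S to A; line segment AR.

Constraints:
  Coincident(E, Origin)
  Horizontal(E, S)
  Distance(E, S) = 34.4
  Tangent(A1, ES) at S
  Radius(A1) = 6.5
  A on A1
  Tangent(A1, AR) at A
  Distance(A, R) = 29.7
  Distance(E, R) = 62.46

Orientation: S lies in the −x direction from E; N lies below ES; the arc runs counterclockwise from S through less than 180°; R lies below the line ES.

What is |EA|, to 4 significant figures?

40.01

E is at the origin; ES is horizontal with |ES| = 34.4 and S on the −x side, so S = (-34.40, 0.000). Tangency of A1 to ES means the radius NS is perpendicular to ES, so N = S + (0, -6.5) = (-34.40, -6.500). Since NA ⟂ AR (tangency), |NR| = √(6.5² + 29.7²) = 30.40 regardless of where A sits on A1. So R lies on both circle(E, 62.46) and circle(N, 30.40); the below-ES intersection is R = (-55.77, -28.13). A is the foot of the tangent from R: A = (-39.89, -3.026).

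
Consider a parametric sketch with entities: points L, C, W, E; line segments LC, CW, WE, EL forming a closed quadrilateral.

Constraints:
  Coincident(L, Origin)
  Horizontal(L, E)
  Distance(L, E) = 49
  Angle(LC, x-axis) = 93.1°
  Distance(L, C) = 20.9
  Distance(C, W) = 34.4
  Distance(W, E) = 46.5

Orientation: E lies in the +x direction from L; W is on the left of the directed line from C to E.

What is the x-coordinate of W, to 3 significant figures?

26.8

L is at the origin; L and E share the same y with |LE| = 49.0 and E in +x, so E = (49.0, 0). LC runs at 93.1° with |LC| = 20.9, so C = (-1.13, 20.9). W is determined by |CW| = 34.4 and |WE| = 46.5 together: it lies at the intersection of circle(C, 34.4) and circle(E, 46.5). With |CE| = 54.3, the foot of the radical line on CE is 18.1 from C and the perpendicular offset is √(34.4² − 18.1²) = 29.2. Taking the left-of-CE solution: W = (26.8, 40.9).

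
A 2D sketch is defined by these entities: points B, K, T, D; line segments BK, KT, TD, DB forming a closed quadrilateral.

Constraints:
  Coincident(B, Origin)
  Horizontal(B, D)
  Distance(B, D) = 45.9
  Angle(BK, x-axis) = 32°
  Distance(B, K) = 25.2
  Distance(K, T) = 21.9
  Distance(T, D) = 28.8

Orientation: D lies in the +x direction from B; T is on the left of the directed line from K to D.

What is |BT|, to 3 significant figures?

47.0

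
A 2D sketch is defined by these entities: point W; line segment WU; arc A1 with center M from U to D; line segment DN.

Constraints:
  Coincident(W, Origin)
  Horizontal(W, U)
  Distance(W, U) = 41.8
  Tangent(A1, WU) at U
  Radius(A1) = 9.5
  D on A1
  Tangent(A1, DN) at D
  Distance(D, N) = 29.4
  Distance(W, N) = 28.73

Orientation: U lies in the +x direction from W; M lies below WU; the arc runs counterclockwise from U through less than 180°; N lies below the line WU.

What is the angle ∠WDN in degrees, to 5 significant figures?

52.149°

Checks: |WU| = 41.80 ✓; |MD| = 9.500 ✓; ∠(MD, DN) = 90.00° ✓; |DN| = 29.40 ✓; |WN| = 28.73 ✓.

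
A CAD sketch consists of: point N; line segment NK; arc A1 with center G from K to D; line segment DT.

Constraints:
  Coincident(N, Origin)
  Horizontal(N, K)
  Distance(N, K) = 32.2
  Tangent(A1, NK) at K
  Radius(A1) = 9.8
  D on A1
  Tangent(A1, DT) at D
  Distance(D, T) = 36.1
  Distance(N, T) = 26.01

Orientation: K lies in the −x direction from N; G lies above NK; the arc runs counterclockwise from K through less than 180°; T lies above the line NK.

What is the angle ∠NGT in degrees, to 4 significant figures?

42.53°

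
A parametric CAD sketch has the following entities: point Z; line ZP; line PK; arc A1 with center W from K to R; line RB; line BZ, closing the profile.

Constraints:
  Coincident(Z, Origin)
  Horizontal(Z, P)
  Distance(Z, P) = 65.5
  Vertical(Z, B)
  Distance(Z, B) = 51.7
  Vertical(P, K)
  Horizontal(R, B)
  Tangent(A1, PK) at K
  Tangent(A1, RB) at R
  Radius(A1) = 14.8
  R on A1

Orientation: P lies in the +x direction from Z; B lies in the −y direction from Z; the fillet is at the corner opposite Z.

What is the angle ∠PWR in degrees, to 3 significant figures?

158°

Z is at the origin; Z and P share the same y with |ZP| = 65.5 and P on the +x side, so P = (65.5, 0.00). ZB is vertical with |ZB| = 51.7 and B on the −y side, so B = (0.00, -51.7). The virtual corner opposite Z is at (65.5, -51.7). Tangency of A1 to PK means the radius WK is perpendicular to PK and the tangent condition forces WR to be normal to RB, with radius 14.8, so the center W sits 14.8 in from both sides at W = (50.7, -36.9). That places the tangent points at K = (65.5, -36.9) on PK and R = (50.7, -51.7) on RB. Then cos ∠PWR = WP·WR / (|WP||WR|), giving 158°.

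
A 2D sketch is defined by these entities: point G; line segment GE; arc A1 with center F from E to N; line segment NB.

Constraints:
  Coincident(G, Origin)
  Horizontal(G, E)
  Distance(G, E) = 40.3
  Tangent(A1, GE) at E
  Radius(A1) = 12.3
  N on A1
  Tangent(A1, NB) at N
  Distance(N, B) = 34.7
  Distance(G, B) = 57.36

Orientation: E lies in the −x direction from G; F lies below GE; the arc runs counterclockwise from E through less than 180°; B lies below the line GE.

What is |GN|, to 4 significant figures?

54.04

Checks: |FN| = 12.30 ✓; ∠(FN, NB) = 90.00° ✓; |NB| = 34.70 ✓; |GB| = 57.36 ✓.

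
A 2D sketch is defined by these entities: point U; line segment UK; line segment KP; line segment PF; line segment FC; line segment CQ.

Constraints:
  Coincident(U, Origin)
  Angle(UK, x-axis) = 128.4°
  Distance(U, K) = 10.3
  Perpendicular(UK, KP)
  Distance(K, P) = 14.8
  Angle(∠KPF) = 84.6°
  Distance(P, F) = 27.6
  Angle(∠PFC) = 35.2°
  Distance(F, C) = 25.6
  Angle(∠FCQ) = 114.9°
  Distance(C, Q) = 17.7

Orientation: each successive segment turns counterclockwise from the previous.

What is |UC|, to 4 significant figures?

5.064

U is at the origin; UK runs at 128.4° with length 10.3, so K = (-6.398, 8.072). UK is perpendicular to KP, so KP runs at -141.6°; with |KP| = 14.8, P = (-18.00, -1.121). ∠KPF = 84.6° gives PF at -46.20° from the x-axis; with |PF| = 27.6, F = (1.107, -21.04). ∠PFC = 35.2° gives FC at 98.60° from the x-axis; with |FC| = 25.6, C = (-2.721, 4.271). Then |UC| = |C − U| = 5.064.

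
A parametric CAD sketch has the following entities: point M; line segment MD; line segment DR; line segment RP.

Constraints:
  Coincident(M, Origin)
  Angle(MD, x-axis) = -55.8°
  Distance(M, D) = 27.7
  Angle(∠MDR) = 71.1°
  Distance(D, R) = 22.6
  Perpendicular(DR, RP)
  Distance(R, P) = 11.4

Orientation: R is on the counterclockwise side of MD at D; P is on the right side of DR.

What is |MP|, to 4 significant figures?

40.00

M is at the origin; MD runs at -55.8° with length 27.7, so D = 27.7·(cos -55.8°, sin -55.8°) = (15.57, -22.91). ∠MDR = 71.1°, so DR runs at -55.8° + (180° − 71.1°) = 53.10° from the x-axis; with |DR| = 22.6, R = D + 22.6·(cos 53.10°, sin 53.10°) = (29.14, -4.837). DR ⟂ RP; with |RP| = 11.4 on the right of DR, P = R + 11.4·(0.7997, -0.6004) = (38.26, -11.68). Then |MP| = |P − M| = 40.00.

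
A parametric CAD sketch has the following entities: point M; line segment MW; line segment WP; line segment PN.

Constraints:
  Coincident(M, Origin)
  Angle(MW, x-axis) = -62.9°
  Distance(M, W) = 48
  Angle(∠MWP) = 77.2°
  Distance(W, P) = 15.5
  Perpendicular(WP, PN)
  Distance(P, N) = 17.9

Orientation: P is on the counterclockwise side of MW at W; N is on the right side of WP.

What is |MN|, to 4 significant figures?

64.89

M is at the origin; MW runs at -62.9° with length 48.0, so W = 48.0·(cos -62.9°, sin -62.9°) = (21.87, -42.73). ∠MWP = 77.2°, so WP runs at -62.9° + (180° − 77.2°) = 39.90° from the x-axis; with |WP| = 15.5, P = W + 15.5·(cos 39.90°, sin 39.90°) = (33.76, -32.79). The perpendicularity gives PN at right angles to WP; with |PN| = 17.9 on the right of WP, N = P + 17.9·(0.6414, -0.7672) = (45.24, -46.52). Then |MN| = |N − M| = 64.89.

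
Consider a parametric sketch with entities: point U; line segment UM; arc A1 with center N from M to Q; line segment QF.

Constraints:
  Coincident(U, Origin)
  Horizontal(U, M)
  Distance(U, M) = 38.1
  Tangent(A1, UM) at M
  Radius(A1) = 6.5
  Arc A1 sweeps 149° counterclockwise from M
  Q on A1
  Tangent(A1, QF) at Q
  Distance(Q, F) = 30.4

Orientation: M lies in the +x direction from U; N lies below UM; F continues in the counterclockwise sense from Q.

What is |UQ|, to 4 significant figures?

36.79

Since A1 is tangent to UM there, NM ⟂ UM, so N = M + (0, -6.5) = (38.10, -6.500). On A1, M sits at bearing 90° from N; a 149° counterclockwise sweep puts Q at bearing 239°, so Q = N + 6.5·(cos 239°, sin 239°) = (34.75, -12.07). Then |UQ| = |Q − U| = 36.79.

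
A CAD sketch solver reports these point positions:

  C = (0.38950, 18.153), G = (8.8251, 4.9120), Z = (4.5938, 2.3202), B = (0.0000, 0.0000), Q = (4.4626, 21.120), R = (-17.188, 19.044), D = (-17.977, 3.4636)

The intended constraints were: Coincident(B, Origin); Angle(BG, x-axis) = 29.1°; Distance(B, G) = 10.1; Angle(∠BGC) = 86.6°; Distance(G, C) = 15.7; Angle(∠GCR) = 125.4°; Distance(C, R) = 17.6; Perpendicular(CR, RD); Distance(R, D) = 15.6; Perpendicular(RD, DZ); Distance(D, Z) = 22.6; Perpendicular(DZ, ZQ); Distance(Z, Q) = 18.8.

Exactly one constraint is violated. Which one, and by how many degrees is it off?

Perpendicular(DZ, ZQ) — off by 3.30°.

B = (0.00, 0.00) ✓; BG at 29.10° ✓; |BG| = 10.10 ✓; ∠BGC = 86.60° ✓; |GC| = 15.70 ✓; ∠GCR = 125.4° ✓; |CR| = 17.60 ✓; ∠(CR, RD) = 90.00° ✓; |RD| = 15.60 ✓; ∠(RD, DZ) = 90.00° ✓; |DZ| = 22.60 ✓; ∠(DZ, ZQ) = 93.30° ✗; |ZQ| = 18.80 ✓.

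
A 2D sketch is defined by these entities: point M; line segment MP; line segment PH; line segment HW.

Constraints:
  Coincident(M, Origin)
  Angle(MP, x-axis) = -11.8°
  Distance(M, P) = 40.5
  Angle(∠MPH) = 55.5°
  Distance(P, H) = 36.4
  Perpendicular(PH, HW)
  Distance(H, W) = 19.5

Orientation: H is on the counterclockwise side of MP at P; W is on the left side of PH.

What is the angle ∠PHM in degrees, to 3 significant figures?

68.0°

M is at the origin; MP runs at -11.8° with length 40.5, so P = 40.5·(cos -11.8°, sin -11.8°) = (39.6, -8.28). ∠MPH = 55.5°, so PH runs at -11.8° + (180° − 55.5°) = 113° from the x-axis; with |PH| = 36.4, H = P + 36.4·(cos 113°, sin 113°) = (25.6, 25.3). Then cos ∠PHM = HP·HM / (|HP||HM|), giving 68.0°.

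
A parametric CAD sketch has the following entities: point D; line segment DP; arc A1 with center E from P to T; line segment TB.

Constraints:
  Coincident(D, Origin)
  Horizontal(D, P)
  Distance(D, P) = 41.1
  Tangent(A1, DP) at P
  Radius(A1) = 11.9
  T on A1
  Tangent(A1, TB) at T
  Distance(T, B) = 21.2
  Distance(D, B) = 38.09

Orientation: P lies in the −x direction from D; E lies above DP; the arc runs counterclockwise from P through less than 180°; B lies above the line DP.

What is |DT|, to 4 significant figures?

30.89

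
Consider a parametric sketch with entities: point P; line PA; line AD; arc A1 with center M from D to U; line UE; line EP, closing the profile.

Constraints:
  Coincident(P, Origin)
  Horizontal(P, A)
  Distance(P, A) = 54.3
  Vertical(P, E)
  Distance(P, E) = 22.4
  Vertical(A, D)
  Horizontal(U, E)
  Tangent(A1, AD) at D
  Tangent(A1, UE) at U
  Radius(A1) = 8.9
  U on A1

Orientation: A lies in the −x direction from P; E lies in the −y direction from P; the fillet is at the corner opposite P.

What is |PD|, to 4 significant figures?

55.95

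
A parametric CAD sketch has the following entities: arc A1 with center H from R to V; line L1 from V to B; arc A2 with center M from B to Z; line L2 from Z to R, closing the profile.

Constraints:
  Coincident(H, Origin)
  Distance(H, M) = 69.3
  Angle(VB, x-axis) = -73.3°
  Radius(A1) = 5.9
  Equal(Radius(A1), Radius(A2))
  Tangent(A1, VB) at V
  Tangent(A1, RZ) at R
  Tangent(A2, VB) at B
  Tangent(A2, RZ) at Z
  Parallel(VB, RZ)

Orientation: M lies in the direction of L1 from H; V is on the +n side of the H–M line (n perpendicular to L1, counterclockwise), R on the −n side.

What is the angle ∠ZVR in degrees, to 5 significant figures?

80.337°

The slot axis is L1's direction at -73.3°, so u = (cos -73.3°, sin -73.3°) = (0.28736, -0.95782) and n = (−sin -73.3°, cos -73.3°) = (0.95782, 0.28736). H is at the origin and M lies 69.3 along u from H, so M = 69.3·u = (19.914, -66.377). Tangency of A1 to both parallel lines with radius 5.9 puts V and R at H ± 5.9·n: V = (5.6512, 1.6954), R = (-5.6512, -1.6954). Equal radii place B and Z the same way about M: B = M + 5.9·n = (25.565, -64.682), Z = M − 5.9·n = (14.263, -68.073). Then cos ∠ZVR = VZ·VR / (|VZ||VR|), giving 80.337°.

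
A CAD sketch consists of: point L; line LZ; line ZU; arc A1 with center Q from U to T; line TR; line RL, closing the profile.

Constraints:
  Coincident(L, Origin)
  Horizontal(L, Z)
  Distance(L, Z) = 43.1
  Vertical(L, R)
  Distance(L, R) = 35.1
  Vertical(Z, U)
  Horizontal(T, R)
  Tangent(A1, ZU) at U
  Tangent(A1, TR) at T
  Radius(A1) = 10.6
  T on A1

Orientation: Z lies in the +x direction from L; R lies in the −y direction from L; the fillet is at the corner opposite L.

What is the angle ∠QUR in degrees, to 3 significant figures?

13.8°

The virtual corner opposite L is at (43.1, -35.1). The tangent condition forces QU to be normal to ZU and A1 meets TR tangentially, so QT is at right angles to TR, with radius 10.6, so the center Q sits 10.6 in from both sides at Q = (32.5, -24.5). That places the tangent points at U = (43.1, -24.5) on ZU and T = (32.5, -35.1) on TR. Then cos ∠QUR = UQ·UR / (|UQ||UR|), giving 13.8°.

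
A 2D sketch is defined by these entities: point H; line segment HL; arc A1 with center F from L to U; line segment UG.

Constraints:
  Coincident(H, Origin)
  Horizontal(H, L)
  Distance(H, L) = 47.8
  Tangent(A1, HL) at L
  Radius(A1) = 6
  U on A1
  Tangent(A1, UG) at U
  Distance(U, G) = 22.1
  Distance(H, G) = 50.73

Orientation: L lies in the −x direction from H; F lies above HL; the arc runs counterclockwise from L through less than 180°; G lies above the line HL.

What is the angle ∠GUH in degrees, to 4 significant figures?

99.26°

H is at the origin; HL is horizontal with |HL| = 47.8 and L on the −x side, so L = (-47.80, 0.000). Since A1 is tangent to HL there, FL ⟂ HL, so F = L + (0, 6) = (-47.80, 6.000). Since FU ⟂ UG (tangency), |FG| = √(6.0² + 22.1²) = 22.90 regardless of where U sits on A1. So G lies on both circle(H, 50.73) and circle(F, 22.90); the above-HL intersection is G = (-42.17, 28.20). U is the foot of the tangent from G: U = (-41.80, 6.101).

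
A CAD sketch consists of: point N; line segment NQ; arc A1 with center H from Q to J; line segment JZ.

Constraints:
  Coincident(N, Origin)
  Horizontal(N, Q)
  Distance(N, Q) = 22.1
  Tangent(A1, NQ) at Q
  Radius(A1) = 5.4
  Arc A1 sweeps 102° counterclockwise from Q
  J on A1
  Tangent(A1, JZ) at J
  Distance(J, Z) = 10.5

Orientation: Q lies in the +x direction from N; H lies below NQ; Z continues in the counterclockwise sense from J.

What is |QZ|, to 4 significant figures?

17.08

On A1, Q sits at bearing 90° from H; a 102° counterclockwise sweep puts J at bearing 192°, so J = H + 5.4·(cos 192°, sin 192°) = (16.82, -6.523). A1 meets JZ tangentially, so HJ is at right angles to JZ, so JZ runs along (−sin 192°, cos 192°); with |JZ| = 10.5, Z = (19.00, -16.79). Then |QZ| = |Z − Q| = 17.08.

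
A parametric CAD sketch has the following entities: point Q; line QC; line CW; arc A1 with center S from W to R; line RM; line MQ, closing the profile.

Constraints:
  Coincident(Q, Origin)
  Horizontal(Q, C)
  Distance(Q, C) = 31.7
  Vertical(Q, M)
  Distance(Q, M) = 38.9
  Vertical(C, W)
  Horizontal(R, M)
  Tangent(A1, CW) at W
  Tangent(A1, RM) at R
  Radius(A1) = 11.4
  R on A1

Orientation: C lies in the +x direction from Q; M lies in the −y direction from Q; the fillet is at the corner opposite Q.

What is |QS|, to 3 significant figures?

34.2

Q is at the origin; Q and C share the same y with |QC| = 31.7 and C on the +x side, so C = (31.7, 0.00). Q and M share the same x with |QM| = 38.9 and M on the −y side, so M = (0.00, -38.9). The virtual corner opposite Q is at (31.7, -38.9). Tangency of A1 to CW means the radius SW is perpendicular to CW and A1 meets RM tangentially, so SR is at right angles to RM, with radius 11.4, so the center S sits 11.4 in from both sides at S = (20.3, -27.5). Then |QS| = |S − Q| = 34.2.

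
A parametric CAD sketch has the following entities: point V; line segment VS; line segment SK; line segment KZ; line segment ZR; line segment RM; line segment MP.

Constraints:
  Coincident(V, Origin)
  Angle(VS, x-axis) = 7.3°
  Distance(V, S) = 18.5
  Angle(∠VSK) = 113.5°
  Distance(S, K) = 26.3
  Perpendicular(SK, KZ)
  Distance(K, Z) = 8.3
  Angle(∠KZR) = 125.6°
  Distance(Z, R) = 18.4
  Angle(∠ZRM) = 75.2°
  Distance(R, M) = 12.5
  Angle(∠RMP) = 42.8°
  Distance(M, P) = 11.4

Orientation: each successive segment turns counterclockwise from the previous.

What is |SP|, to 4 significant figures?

21.13

V is at the origin; VS runs at 7.3° with length 18.5, so S = (18.35, 2.351). ∠VSK = 113.5° gives SK at 73.80° from the x-axis; with |SK| = 26.3, K = (25.69, 27.61). SK ⟂ KZ, so KZ runs at 163.8°; with |KZ| = 8.3, Z = (17.72, 29.92). ∠KZR = 125.6° gives ZR at -141.8° from the x-axis; with |ZR| = 18.4, R = (3.257, 18.54). ∠ZRM = 75.2° gives RM at -37.00° from the x-axis; with |RM| = 12.5, M = (13.24, 11.02). ∠RMP = 42.8° gives MP at 100.2° from the x-axis; with |MP| = 11.4, P = (11.22, 22.24). Then |SP| = |P − S| = 21.13.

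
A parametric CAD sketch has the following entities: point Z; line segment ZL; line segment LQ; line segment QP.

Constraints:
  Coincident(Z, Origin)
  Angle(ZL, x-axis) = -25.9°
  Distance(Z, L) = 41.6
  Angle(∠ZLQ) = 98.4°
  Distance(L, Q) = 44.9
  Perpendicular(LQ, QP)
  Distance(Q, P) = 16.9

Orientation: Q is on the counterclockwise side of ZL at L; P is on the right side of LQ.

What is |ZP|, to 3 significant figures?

77.3

Z is at the origin; ZL runs at -25.9° with length 41.6, so L = 41.6·(cos -25.9°, sin -25.9°) = (37.4, -18.2). ∠ZLQ = 98.4°, so LQ runs at -25.9° + (180° − 98.4°) = 55.7° from the x-axis; with |LQ| = 44.9, Q = L + 44.9·(cos 55.7°, sin 55.7°) = (62.7, 18.9). The perpendicularity gives QP at right angles to LQ; with |QP| = 16.9 on the right of LQ, P = Q + 16.9·(0.826, -0.564) = (76.7, 9.40). Then |ZP| = |P − Z| = 77.3.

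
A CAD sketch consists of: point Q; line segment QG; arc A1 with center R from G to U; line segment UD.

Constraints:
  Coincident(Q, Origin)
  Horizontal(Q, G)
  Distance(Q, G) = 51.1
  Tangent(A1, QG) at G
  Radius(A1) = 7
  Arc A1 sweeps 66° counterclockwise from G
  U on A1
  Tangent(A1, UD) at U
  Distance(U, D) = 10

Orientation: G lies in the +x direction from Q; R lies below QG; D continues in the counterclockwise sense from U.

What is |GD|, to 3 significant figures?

16.9

On A1, G sits at bearing 90° from R; a 66° counterclockwise sweep puts U at bearing 156°, so U = R + 7.0·(cos 156°, sin 156°) = (44.7, -4.15). The tangent condition forces RU to be normal to UD, so UD runs along (−sin 156°, cos 156°); with |UD| = 10.0, D = (40.6, -13.3). Then |GD| = |D − G| = 16.9.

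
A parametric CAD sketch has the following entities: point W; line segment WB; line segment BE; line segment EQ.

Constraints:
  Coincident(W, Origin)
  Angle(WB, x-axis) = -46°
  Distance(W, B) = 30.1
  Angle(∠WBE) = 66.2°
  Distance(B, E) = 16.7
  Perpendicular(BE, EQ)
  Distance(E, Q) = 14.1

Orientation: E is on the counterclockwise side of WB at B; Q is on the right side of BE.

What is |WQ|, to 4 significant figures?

41.89

W is at the origin; WB runs at -46.0° with length 30.1, so B = 30.1·(cos -46.0°, sin -46.0°) = (20.91, -21.65). ∠WBE = 66.2°, so BE runs at -46.0° + (180° − 66.2°) = 67.80° from the x-axis; with |BE| = 16.7, E = B + 16.7·(cos 67.80°, sin 67.80°) = (27.22, -6.190). BE ⟂ EQ; with |EQ| = 14.1 on the right of BE, Q = E + 14.1·(0.9259, -0.3778) = (40.27, -11.52). Then |WQ| = |Q − W| = 41.89.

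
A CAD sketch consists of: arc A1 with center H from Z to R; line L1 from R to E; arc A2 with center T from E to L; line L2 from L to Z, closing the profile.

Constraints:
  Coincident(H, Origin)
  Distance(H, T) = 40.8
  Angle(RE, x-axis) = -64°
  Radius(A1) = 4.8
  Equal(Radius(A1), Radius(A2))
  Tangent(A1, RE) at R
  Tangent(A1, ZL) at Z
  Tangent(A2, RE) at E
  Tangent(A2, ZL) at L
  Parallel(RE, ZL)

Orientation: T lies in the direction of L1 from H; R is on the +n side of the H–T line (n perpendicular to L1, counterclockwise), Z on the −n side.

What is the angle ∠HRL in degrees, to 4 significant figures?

76.76°

The slot axis is L1's direction at -64.0°, so u = (cos -64.0°, sin -64.0°) = (0.4384, -0.8988) and n = (−sin -64.0°, cos -64.0°) = (0.8988, 0.4384). H is at the origin and T lies 40.8 along u from H, so T = 40.8·u = (17.89, -36.67). Tangency of A1 to both parallel lines with radius 4.8 puts R and Z at H ± 4.8·n: R = (4.314, 2.104), Z = (-4.314, -2.104). Equal radii place E and L the same way about T: E = T + 4.8·n = (22.20, -34.57), L = T − 4.8·n = (13.57, -38.77). Then cos ∠HRL = RH·RL / (|RH||RL|), giving 76.76°.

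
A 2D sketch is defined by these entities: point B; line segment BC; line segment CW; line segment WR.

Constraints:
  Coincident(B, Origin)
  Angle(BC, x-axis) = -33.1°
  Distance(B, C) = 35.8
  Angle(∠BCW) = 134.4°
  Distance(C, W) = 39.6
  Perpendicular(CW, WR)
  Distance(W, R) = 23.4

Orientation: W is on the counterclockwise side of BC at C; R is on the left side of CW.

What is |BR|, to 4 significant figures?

64.68

B is at the origin; BC runs at -33.1° with length 35.8, so C = 35.8·(cos -33.1°, sin -33.1°) = (29.99, -19.55). ∠BCW = 134.4°, so CW runs at -33.1° + (180° − 134.4°) = 12.50° from the x-axis; with |CW| = 39.6, W = C + 39.6·(cos 12.50°, sin 12.50°) = (68.65, -10.98). CW is perpendicular to WR; with |WR| = 23.4 on the left of CW, R = W + 23.4·(-0.2164, 0.9763) = (63.59, 11.87). Then |BR| = |R − B| = 64.68.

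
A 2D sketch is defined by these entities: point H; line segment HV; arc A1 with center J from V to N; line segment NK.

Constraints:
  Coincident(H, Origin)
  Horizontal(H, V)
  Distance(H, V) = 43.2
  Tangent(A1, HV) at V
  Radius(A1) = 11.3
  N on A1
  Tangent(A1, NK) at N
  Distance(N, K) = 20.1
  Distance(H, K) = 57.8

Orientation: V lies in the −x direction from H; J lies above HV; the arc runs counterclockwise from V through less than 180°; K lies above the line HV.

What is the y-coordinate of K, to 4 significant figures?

34.10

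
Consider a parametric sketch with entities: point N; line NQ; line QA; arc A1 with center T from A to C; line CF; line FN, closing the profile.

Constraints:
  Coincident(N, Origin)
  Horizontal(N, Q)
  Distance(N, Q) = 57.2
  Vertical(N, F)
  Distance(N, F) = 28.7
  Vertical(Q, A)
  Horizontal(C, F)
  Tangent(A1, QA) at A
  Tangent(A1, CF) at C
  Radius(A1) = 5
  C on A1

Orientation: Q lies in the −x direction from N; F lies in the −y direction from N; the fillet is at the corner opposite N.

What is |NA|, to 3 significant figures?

61.9

N is at the origin; N and Q share the same y with |NQ| = 57.2 and Q on the −x side, so Q = (-57.2, 0.00). N and F share the same x with |NF| = 28.7 and F on the −y side, so F = (0.00, -28.7). The virtual corner opposite N is at (-57.2, -28.7). Since A1 is tangent to QA there, TA ⟂ QA and tangency of A1 to CF means the radius TC is perpendicular to CF, with radius 5.0, so the center T sits 5.0 in from both sides at T = (-52.2, -23.7). That places the tangent points at A = (-57.2, -23.7) on QA and C = (-52.2, -28.7) on CF. Then |NA| = |A − N| = 61.9.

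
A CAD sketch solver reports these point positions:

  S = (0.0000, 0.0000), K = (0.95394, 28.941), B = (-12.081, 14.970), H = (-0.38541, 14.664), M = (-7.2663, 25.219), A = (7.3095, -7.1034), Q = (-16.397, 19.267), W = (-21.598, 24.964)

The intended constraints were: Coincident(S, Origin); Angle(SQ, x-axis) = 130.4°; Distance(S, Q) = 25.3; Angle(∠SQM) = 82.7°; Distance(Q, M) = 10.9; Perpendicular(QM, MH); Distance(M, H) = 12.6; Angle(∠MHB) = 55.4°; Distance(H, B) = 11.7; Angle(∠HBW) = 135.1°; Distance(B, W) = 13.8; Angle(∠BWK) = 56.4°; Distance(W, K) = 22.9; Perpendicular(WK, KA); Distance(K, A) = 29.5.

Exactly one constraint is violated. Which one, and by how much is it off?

Distance(K, A) = 29.5 — off by 7.10.

S = (0.00, 0.00) ✓; SQ at 130.4° ✓; |SQ| = 25.30 ✓; ∠SQM = 82.70° ✓; |QM| = 10.90 ✓; ∠(QM, MH) = 90.00° ✓; |MH| = 12.60 ✓; ∠MHB = 55.40° ✓; |HB| = 11.70 ✓; ∠HBW = 135.1° ✓; |BW| = 13.80 ✓; ∠BWK = 56.40° ✓; |WK| = 22.90 ✓; ∠(WK, KA) = 90.00° ✓; |KA| = 36.60 ✗.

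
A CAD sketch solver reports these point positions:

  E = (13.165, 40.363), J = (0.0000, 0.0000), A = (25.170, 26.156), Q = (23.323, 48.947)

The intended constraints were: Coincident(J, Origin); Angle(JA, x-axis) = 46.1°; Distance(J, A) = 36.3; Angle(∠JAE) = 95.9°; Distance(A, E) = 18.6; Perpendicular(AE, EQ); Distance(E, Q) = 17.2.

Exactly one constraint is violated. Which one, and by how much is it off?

Distance(E, Q) = 17.2 — off by 3.90.

J = (0.00, 0.00) ✓; JA at 46.10° ✓; |JA| = 36.30 ✓; ∠JAE = 95.90° ✓; |AE| = 18.60 ✓; ∠(AE, EQ) = 90.00° ✓; |EQ| = 13.30 ✗.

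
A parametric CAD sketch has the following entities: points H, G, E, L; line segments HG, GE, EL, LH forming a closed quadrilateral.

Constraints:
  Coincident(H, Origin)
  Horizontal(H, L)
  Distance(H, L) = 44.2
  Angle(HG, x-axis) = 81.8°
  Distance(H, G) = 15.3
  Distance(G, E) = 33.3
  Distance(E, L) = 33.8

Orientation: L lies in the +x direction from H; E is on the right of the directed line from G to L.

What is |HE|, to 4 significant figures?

21.38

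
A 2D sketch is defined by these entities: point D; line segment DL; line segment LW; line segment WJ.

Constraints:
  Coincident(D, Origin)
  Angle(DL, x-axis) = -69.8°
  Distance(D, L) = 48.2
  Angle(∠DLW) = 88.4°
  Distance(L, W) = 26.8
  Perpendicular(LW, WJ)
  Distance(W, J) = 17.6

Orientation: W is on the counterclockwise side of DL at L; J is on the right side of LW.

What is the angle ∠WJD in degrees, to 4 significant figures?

21.15°

D is at the origin; DL runs at -69.8° with length 48.2, so L = 48.2·(cos -69.8°, sin -69.8°) = (16.64, -45.24). ∠DLW = 88.4°, so LW runs at -69.8° + (180° − 88.4°) = 21.80° from the x-axis; with |LW| = 26.8, W = L + 26.8·(cos 21.80°, sin 21.80°) = (41.53, -35.28). LW ⟂ WJ; with |WJ| = 17.6 on the right of LW, J = W + 17.6·(0.3714, -0.9285) = (48.06, -51.62). Then cos ∠WJD = JW·JD / (|JW||JD|), giving 21.15°.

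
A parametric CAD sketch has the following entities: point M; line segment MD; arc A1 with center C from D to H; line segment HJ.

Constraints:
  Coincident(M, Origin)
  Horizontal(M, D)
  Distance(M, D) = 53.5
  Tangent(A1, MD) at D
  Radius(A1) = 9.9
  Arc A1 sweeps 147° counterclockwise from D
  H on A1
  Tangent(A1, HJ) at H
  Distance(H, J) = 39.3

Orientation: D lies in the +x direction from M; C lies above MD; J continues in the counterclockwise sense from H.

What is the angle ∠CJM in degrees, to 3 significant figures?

76.1°

M is at the origin; M and D share the same y with |MD| = 53.5 and D on the +x side, so D = (53.5, 0.00). Tangency of A1 to MD means the radius CD is perpendicular to MD, so C = D + (0, 9.9) = (53.5, 9.90). On A1, D sits at bearing -90° from C; a 147° counterclockwise sweep puts H at bearing 57°, so H = C + 9.9·(cos 57°, sin 57°) = (58.9, 18.2). The tangent condition forces CH to be normal to HJ, so HJ runs along (−sin 57°, cos 57°); with |HJ| = 39.3, J = (25.9, 39.6). Then cos ∠CJM = JC·JM / (|JC||JM|), giving 76.1°.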